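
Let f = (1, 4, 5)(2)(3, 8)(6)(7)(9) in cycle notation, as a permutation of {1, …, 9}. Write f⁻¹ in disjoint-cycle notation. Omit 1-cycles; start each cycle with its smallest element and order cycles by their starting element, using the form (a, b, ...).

Inverting a permutation written in cycle notation just reverses the order within every cycle.
After reversing and putting each cycle's least element first, f⁻¹ = (1, 5, 4)(3, 8).

(1, 5, 4)(3, 8)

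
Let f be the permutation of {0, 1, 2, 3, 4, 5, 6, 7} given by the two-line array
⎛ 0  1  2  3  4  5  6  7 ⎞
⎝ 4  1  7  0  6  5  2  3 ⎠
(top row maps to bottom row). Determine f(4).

The entry below 4 in the array is 6, so f(4) = 6.

6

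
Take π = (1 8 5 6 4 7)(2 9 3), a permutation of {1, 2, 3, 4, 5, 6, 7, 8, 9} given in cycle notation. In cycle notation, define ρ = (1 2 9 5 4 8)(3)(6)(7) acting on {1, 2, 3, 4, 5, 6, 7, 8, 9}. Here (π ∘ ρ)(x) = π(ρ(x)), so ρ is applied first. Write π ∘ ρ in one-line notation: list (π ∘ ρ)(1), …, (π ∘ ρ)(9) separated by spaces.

(π ∘ ρ)(x) = π(ρ(x)). Computing each image: π(ρ(1)) = π(2) = 9, π(ρ(2)) = π(9) = 3, π(ρ(3)) = π(3) = 2, π(ρ(4)) = π(8) = 5, π(ρ(5)) = π(4) = 7, π(ρ(6)) = π(6) = 4, π(ρ(7)) = π(7) = 1, π(ρ(8)) = π(1) = 8, π(ρ(9)) = π(5) = 6.
Hence π ∘ ρ = [9 3 2 5 7 4 1 8 6].

9 3 2 5 7 4 1 8 6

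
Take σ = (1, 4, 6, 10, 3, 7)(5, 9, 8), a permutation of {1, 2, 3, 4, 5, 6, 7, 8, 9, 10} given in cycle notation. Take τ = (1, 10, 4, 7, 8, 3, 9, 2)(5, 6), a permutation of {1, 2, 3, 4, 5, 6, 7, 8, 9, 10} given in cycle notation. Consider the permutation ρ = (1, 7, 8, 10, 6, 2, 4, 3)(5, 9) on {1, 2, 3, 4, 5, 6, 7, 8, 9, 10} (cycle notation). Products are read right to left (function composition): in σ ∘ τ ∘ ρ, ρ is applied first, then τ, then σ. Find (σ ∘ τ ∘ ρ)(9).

(σ ∘ τ ∘ ρ)(9) = σ(τ(ρ(9))). ρ(9) = 5, then τ(5) = 6, then σ(6) = 10, so the result is 10.

10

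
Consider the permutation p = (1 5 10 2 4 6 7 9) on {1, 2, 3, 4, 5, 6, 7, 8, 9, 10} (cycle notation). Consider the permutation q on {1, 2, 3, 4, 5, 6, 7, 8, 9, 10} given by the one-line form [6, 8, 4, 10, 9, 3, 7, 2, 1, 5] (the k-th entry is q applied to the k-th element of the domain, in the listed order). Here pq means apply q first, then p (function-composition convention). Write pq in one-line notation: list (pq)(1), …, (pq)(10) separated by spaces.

7 8 6 2 1 3 9 4 5 10

For each element, apply q then p: 1 → 6 → 7; 2 → 8 → 8; 3 → 4 → 6; 4 → 10 → 2; 5 → 9 → 1; 6 → 3 → 3; 7 → 7 → 9; 8 → 2 → 4; 9 → 1 → 5; 10 → 5 → 10.
So pq in one-line form is 7 8 6 2 1 3 9 4 5 10.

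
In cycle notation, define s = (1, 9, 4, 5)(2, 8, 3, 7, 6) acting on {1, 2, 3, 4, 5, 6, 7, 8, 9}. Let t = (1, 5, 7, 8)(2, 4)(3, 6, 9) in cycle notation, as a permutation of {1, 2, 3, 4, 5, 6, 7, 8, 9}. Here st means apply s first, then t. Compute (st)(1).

(st)(1) = t(s(1)). s(1) = 9, then t(9) = 3. So (st)(1) = 3.

3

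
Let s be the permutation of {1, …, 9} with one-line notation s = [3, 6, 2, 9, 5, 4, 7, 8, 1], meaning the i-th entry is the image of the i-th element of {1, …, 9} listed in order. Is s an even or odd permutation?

In disjoint-cycle form the cycle lengths are 6, 1, 1, 1.
A cycle is odd iff its length is even; s has 1 even-length cycle, so sgn(s) = (−1)^1 and s is odd.

odd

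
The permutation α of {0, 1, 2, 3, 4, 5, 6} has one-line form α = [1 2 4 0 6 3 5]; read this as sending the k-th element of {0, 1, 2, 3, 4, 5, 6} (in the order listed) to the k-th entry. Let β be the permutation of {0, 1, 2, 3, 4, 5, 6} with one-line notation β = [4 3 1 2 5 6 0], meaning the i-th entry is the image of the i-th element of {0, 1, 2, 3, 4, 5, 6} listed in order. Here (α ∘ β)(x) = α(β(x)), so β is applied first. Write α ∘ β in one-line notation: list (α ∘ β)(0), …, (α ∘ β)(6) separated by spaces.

For each element, apply β then α: 0 → 4 → 6; 1 → 3 → 0; 2 → 1 → 2; 3 → 2 → 4; 4 → 5 → 3; 5 → 6 → 5; 6 → 0 → 1.
Collecting the images, α ∘ β = [6 0 2 4 3 5 1].

6 0 2 4 3 5 1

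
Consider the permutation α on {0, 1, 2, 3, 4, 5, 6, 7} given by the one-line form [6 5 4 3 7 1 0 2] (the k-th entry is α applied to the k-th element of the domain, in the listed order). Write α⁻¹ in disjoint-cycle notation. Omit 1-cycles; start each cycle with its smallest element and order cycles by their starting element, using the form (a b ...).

(0 6)(1 5)(2 7 4)

The cycle decomposition of α is (0 6)(1 5)(2 4 7).
The inverse reverses every cycle; in canonical form, α⁻¹ = (0 6)(1 5)(2 7 4).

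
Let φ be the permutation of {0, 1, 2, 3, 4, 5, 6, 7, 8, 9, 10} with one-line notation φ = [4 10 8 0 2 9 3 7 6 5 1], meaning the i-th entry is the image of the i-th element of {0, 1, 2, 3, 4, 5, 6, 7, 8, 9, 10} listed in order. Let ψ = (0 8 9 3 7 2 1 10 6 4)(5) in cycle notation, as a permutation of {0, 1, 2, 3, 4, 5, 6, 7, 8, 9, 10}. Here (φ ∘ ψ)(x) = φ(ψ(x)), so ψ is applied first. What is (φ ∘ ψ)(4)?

ψ(4) = 0, then φ(0) = 4; composing gives (φ ∘ ψ)(4) = 4.

4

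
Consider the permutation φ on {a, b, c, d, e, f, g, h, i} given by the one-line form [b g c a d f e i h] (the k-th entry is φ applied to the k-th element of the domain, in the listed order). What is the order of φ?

10

Writing φ as disjoint cycles, the cycle lengths are 5, 2, 1, 1.
Since disjoint cycles commute, ord(φ) = lcm(5, 2) = 10.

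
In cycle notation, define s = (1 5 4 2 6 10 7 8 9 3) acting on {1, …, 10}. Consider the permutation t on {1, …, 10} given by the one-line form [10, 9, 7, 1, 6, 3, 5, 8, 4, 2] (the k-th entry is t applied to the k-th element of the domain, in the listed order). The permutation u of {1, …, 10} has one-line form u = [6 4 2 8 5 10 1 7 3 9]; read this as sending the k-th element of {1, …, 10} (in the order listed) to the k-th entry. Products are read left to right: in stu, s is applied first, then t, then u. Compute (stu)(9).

1

Chase 9: s(9) = 3; t(3) = 7; u(7) = 1. Hence (stu)(9) = 1.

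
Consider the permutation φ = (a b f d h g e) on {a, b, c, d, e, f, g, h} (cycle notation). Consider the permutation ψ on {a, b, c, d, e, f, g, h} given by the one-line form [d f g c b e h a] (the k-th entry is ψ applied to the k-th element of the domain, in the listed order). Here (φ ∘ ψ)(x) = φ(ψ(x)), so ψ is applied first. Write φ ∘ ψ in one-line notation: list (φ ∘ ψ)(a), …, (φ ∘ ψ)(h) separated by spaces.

Chase each element through ψ then φ: a → d → h; b → f → d; c → g → e; d → c → c; e → b → f; f → e → a; g → h → g; h → a → b.
Collecting the images, φ ∘ ψ = [h d e c f a g b].

h d e c f a g b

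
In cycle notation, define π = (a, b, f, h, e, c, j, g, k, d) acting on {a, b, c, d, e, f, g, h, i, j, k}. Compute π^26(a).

j

a lies in the 10-cycle (a, b, f, h, e, c, j, g, k, d).
Since the cycle has length 10, π^26 acts on it the same as π^6 (26 mod 10 = 6).
Advancing 6 steps from a: a → b → f → h → e → c → j.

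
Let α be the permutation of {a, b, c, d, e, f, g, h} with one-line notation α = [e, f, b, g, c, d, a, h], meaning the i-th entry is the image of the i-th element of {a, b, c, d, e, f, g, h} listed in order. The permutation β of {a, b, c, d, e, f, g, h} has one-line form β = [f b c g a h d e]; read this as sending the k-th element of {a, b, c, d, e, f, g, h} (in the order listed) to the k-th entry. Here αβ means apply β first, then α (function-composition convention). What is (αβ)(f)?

β(f) = h, then α(h) = h; composing gives (αβ)(f) = h.

h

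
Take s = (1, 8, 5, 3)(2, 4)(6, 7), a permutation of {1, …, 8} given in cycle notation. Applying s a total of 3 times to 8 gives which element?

8 lies in the 4-cycle (1, 8, 5, 3).
Stepping 3 places around the cycle: 8 → 5 → 3 → 1.

1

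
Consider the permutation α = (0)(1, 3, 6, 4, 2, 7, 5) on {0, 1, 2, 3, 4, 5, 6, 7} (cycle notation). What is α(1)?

Within (1, 3, 6, 4, 2, 7, 5), 1 ↦ 3.

3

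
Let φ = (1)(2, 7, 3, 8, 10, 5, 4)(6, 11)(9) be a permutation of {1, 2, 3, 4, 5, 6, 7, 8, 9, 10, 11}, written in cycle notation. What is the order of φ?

The cycle type of φ is (7, 2, 1, 1).
Since disjoint cycles commute, ord(φ) = lcm(7, 2) = 14.

14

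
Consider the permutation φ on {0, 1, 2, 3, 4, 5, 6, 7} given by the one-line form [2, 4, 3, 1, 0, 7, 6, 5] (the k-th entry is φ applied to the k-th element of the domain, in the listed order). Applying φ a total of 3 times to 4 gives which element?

3

Tracing 4 → 0 → … returns to 4 after 5 steps, so 4 lies in a 5-cycle (0, 2, 3, 1, 4).
Stepping 3 places around the cycle: 4 → 0 → 2 → 3.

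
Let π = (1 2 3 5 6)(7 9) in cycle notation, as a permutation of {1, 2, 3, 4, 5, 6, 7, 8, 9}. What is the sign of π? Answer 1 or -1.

-1

The cycle lengths are 5, 2, 1, 1.
A cycle of length ℓ contributes ℓ−1 transpositions, so π is a product of 4 + 1 = 5 transpositions — odd.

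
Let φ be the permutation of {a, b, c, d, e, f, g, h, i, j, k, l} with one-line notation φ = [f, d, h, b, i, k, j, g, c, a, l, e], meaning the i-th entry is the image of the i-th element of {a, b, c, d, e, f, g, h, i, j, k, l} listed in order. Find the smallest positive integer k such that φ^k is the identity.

Decomposing into disjoint cycles gives cycle lengths 10, 2.
The order is lcm(10, 2) = 10.

10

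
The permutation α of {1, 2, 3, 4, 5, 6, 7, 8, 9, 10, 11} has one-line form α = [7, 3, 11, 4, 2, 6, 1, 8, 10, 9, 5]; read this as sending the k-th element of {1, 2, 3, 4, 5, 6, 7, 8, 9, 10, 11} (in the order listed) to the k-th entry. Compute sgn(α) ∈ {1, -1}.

-1

In disjoint-cycle form the cycle lengths are 4, 2, 2, 1, 1, 1.
A cycle of length ℓ contributes ℓ−1 transpositions, so α is a product of 3 + 1 + 1 = 5 transpositions — odd.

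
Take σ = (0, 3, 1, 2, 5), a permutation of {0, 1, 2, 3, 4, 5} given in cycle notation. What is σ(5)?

Within (0, 3, 1, 2, 5), 5 ↦ 0.

0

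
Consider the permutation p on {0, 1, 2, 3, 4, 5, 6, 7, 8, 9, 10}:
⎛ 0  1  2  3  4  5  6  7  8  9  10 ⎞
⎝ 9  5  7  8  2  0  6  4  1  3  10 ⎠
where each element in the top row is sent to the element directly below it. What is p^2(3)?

1

Tracing 3 → 8 → … returns to 3 after 6 steps, so 3 lies in a 6-cycle (0, 9, 3, 8, 1, 5).
Advancing 2 steps from 3: 3 → 8 → 1.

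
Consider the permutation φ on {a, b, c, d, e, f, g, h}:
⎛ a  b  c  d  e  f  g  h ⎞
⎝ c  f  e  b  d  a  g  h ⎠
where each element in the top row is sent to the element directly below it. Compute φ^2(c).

Tracing c → e → … returns to c after 6 steps, so c lies in a 6-cycle (a, c, e, d, b, f).
Stepping 2 places around the cycle: c → e → d.

d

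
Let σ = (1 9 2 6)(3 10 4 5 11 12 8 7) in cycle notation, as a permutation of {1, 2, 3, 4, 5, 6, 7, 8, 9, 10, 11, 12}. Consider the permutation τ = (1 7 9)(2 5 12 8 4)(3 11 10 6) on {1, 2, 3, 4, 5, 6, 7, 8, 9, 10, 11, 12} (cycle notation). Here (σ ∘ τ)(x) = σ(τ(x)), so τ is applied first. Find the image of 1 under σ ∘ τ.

(σ ∘ τ)(1) = σ(τ(1)). τ(1) = 7, then σ(7) = 3. So (σ ∘ τ)(1) = 3.

3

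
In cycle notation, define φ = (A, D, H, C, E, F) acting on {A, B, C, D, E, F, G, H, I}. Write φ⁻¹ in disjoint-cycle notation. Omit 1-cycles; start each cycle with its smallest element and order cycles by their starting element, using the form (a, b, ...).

(A, F, E, C, H, D)

If φ sends a → b within a cycle, φ⁻¹ sends b → a; equivalently, reverse each cycle.
After reversing and putting each cycle's least element first, φ⁻¹ = (A, F, E, C, H, D).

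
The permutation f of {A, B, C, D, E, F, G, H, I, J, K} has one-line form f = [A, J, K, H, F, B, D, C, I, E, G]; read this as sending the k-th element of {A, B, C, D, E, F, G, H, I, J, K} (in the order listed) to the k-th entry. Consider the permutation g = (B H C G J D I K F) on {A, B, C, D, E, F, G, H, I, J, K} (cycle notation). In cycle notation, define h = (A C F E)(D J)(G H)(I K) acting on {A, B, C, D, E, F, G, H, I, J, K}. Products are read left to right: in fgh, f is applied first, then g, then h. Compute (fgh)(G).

Chase G: f(G) = D; g(D) = I; h(I) = K. Hence (fgh)(G) = K.

K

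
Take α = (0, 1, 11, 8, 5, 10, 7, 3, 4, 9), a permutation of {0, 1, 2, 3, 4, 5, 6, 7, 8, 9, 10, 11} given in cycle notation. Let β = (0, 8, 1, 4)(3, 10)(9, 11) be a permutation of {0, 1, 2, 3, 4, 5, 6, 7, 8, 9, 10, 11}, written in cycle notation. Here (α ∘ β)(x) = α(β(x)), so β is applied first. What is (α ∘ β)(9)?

(α ∘ β)(9) = α(β(9)). β(9) = 11, then α(11) = 8. So (α ∘ β)(9) = 8.

8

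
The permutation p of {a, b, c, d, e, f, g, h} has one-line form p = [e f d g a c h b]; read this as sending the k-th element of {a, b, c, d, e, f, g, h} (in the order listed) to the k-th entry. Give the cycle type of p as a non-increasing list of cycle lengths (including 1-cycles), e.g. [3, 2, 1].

The disjoint cycles are (a e)(b f c d g h), with lengths 6, 2 in non-increasing order.

[6, 2]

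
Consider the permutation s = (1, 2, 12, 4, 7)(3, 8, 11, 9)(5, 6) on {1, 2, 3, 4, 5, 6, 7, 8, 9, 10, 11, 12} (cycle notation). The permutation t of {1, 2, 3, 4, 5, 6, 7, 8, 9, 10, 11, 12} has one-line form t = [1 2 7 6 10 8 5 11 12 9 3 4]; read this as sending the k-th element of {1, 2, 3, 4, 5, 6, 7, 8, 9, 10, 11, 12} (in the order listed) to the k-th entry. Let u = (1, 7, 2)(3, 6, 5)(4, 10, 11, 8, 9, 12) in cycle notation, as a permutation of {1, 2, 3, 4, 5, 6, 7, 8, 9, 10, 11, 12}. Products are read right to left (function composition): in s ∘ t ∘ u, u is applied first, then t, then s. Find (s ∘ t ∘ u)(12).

Chase 12: u(12) = 4; t(4) = 6; s(6) = 5. Hence (s ∘ t ∘ u)(12) = 5.

5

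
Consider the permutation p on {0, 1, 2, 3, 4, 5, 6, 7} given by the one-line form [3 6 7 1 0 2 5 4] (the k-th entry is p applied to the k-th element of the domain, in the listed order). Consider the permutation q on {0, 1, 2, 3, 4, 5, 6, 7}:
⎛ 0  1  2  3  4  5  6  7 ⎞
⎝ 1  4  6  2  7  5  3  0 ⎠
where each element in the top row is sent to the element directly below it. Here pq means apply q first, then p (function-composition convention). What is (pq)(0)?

(pq)(0) = p(q(0)). q(0) = 1, then p(1) = 6. So (pq)(0) = 6.

6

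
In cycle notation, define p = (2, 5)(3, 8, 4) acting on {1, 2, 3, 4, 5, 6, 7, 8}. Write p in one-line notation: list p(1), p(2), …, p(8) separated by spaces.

Each element maps to the next entry in its cycle (wrapping to the front): 1↦1, 2↦5, 3↦8, 4↦3, 5↦2, 6↦6, 7↦7, 8↦4.
Listing these in domain order gives 1 5 8 3 2 6 7 4.

1 5 8 3 2 6 7 4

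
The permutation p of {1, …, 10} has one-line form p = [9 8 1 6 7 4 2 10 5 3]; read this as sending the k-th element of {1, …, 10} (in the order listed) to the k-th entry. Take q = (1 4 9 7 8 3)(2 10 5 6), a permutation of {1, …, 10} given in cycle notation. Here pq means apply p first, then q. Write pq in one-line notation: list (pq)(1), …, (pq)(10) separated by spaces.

(pq)(x) = q(p(x)). Computing each image: q(p(1)) = q(9) = 7, q(p(2)) = q(8) = 3, q(p(3)) = q(1) = 4, q(p(4)) = q(6) = 2, q(p(5)) = q(7) = 8, q(p(6)) = q(4) = 9, q(p(7)) = q(2) = 10, q(p(8)) = q(10) = 5, q(p(9)) = q(5) = 6, q(p(10)) = q(3) = 1.
Hence pq = [7 3 4 2 8 9 10 5 6 1].

7 3 4 2 8 9 10 5 6 1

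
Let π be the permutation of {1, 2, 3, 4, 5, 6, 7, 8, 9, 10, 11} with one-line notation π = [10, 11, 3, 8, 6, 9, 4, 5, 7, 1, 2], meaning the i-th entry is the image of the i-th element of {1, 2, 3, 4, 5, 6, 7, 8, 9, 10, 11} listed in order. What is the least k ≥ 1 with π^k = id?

Decomposing into disjoint cycles gives cycle lengths 6, 2, 2, 1.
The order is lcm(6, 2, 2) = 6.

6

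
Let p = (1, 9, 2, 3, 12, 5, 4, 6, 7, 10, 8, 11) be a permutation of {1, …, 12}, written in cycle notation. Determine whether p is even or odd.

The cycle lengths are 12.
A cycle of length ℓ contributes ℓ−1 transpositions, so p is a product of 11 transpositions — odd.

odd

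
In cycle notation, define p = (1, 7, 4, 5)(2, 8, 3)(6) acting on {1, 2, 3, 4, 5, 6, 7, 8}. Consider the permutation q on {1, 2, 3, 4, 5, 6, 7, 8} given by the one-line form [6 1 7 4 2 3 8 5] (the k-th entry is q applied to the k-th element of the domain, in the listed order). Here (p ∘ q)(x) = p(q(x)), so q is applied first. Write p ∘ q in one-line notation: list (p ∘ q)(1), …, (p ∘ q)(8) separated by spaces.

Chase each element through q then p: 1 → 6 → 6; 2 → 1 → 7; 3 → 7 → 4; 4 → 4 → 5; 5 → 2 → 8; 6 → 3 → 2; 7 → 8 → 3; 8 → 5 → 1.
Collecting the images, p ∘ q = [6 7 4 5 8 2 3 1].

6 7 4 5 8 2 3 1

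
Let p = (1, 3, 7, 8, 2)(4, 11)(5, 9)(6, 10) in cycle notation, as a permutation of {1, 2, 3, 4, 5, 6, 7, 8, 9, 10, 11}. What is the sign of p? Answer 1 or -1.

The cycle lengths are 5, 2, 2, 2.
A cycle of length ℓ contributes ℓ−1 transpositions, so p is a product of 4 + 1 + 1 + 1 = 7 transpositions — odd.

-1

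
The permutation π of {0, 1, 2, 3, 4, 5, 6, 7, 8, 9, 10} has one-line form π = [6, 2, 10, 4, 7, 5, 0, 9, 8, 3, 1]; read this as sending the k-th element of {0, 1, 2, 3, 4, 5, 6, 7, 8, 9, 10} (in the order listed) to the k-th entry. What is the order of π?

12

Decomposing into disjoint cycles gives cycle lengths 4, 3, 2, 1, 1.
The order of π is the least common multiple of its cycle lengths: lcm(4, 3, 2) = 12.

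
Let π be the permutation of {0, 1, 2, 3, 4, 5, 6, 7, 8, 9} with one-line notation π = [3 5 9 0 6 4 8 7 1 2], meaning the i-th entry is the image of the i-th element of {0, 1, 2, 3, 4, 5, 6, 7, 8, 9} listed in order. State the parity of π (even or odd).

even

In disjoint-cycle form the cycle lengths are 5, 2, 2, 1.
A cycle is odd iff its length is even; π has 2 even-length cycles, so sgn(π) = (−1)^2 and π is even.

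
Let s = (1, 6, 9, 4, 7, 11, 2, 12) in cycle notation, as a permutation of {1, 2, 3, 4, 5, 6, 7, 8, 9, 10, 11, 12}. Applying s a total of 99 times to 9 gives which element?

9 lies in the 8-cycle (1, 6, 9, 4, 7, 11, 2, 12).
Powers repeat with period 8 on this cycle, and 99 mod 8 = 3, so s^99(9) = s^3(9).
Stepping 3 places around the cycle: 9 → 4 → 7 → 11.

11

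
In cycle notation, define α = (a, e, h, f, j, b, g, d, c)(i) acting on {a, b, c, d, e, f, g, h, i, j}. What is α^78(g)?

f

g lies in the 9-cycle (a, e, h, f, j, b, g, d, c).
On a 9-cycle, α^9 is the identity, so α^78 = α^6 there (78 ≡ 6 mod 9).
Advancing 6 steps from g: g → d → c → a → e → h → f.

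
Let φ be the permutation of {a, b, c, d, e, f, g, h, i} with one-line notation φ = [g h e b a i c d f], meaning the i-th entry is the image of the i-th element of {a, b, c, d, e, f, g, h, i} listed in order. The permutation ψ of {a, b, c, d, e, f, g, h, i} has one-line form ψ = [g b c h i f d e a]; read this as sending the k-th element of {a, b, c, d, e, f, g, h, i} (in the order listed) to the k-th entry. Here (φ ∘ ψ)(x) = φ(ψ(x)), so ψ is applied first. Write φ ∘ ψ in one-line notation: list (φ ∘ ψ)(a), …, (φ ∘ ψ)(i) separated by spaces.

c h e d f i b a g

(φ ∘ ψ)(x) = φ(ψ(x)). Computing each image: φ(ψ(a)) = φ(g) = c, φ(ψ(b)) = φ(b) = h, φ(ψ(c)) = φ(c) = e, φ(ψ(d)) = φ(h) = d, φ(ψ(e)) = φ(i) = f, φ(ψ(f)) = φ(f) = i, φ(ψ(g)) = φ(d) = b, φ(ψ(h)) = φ(e) = a, φ(ψ(i)) = φ(a) = g.
Hence φ ∘ ψ = [c h e d f i b a g].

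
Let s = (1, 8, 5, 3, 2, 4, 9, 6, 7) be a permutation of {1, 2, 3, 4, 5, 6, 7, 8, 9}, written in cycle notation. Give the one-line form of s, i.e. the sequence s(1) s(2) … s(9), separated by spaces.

Each element maps to the next entry in its cycle (wrapping to the front): 1↦8, 2↦4, 3↦2, 4↦9, 5↦3, 6↦7, 7↦1, 8↦5, 9↦6.
So the one-line form is 8 4 2 9 3 7 1 5 6.

8 4 2 9 3 7 1 5 6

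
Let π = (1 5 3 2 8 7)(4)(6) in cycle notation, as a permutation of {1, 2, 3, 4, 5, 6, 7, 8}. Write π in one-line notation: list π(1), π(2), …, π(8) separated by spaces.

Reading each image from the cycles: 1↦5, 2↦8, 3↦2, 4↦4, 5↦3, 6↦6, 7↦1, 8↦7.
So the one-line form is 5 8 2 4 3 6 1 7.

5 8 2 4 3 6 1 7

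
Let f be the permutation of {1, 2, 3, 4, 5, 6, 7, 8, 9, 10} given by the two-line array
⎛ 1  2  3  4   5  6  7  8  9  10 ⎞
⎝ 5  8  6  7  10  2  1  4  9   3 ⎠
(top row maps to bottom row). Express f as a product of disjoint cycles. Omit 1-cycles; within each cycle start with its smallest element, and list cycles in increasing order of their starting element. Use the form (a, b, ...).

Start at 1 and follow images: 1 → 5 → 10 → 3 → 6 → 2 → 8 → 4 → 7 → 1, giving the cycle (1, 5, 10, 3, 6, 2, 8, 4, 7).
Repeating from the next unused element and collecting all non-trivial cycles gives (1, 5, 10, 3, 6, 2, 8, 4, 7).

(1, 5, 10, 3, 6, 2, 8, 4, 7)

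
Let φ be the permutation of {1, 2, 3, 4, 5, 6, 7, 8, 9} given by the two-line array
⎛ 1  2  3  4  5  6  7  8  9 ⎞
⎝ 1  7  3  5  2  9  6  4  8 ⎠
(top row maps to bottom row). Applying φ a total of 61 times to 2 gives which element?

4

Tracing 2 → 7 → … returns to 2 after 7 steps, so 2 lies in a 7-cycle (2 7 6 9 8 4 5).
Since the cycle has length 7, φ^61 acts on it the same as φ^5 (61 mod 7 = 5).
Stepping 5 places around the cycle: 2 → 7 → 6 → 9 → 8 → 4.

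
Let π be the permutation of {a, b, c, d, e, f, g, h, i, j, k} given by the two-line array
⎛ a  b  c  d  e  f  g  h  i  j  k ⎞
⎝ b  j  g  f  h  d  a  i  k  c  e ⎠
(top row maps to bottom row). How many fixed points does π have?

No element satisfies π(x) = x, so there are 0 fixed points.

0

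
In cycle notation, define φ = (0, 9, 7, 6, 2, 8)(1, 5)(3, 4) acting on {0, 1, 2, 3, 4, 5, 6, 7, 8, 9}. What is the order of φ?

6

The cycle type of φ is (6, 2, 2).
Since disjoint cycles commute, ord(φ) = lcm(6, 2, 2) = 6.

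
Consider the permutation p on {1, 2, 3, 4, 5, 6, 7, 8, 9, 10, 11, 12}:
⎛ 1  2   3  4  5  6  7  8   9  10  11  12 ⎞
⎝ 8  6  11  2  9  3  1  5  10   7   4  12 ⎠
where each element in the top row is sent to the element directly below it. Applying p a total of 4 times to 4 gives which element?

11

Tracing 4 → 2 → … returns to 4 after 5 steps, so 4 lies in a 5-cycle (2 6 3 11 4).
Advancing 4 steps from 4: 4 → 2 → 6 → 3 → 11.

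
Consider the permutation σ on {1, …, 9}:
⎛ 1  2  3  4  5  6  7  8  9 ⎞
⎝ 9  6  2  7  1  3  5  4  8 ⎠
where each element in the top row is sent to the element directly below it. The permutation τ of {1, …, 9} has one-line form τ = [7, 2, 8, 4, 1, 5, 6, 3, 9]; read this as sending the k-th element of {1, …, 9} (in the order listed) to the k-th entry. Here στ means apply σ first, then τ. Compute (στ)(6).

σ(6) = 3, then τ(3) = 8; composing gives (στ)(6) = 8.

8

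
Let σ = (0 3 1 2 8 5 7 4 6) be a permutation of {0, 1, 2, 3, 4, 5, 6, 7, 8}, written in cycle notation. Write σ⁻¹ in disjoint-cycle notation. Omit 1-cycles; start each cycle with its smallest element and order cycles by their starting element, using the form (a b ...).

Inverting a permutation written in cycle notation just reverses the order within every cycle.
After reversing and putting each cycle's least element first, σ⁻¹ = (0 6 4 7 5 8 2 1 3).

(0 6 4 7 5 8 2 1 3)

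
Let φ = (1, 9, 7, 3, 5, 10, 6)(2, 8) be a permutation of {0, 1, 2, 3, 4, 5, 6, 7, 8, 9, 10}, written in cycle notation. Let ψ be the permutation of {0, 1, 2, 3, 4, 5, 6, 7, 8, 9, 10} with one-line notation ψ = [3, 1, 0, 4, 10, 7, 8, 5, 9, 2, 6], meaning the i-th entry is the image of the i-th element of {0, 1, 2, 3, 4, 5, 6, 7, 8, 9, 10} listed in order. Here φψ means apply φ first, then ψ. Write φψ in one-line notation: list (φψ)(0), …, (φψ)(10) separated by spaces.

Chase each element through φ then ψ: 0 → 0 → 3; 1 → 9 → 2; 2 → 8 → 9; 3 → 5 → 7; 4 → 4 → 10; 5 → 10 → 6; 6 → 1 → 1; 7 → 3 → 4; 8 → 2 → 0; 9 → 7 → 5; 10 → 6 → 8.
So φψ in one-line form is 3 2 9 7 10 6 1 4 0 5 8.

3 2 9 7 10 6 1 4 0 5 8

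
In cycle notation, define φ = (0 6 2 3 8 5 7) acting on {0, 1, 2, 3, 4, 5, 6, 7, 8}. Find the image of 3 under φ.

Within (0 6 2 3 8 5 7), 3 ↦ 8.

8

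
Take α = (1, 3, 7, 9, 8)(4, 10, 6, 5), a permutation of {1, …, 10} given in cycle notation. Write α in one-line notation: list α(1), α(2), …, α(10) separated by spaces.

3 2 7 10 4 5 9 1 8 6

Each element maps to the next entry in its cycle (wrapping to the front): 1→3, 2→2, 3→7, 4→10, 5→4, 6→5, 7→9, 8→1, 9→8, 10→6.
Listing these in domain order gives 3 2 7 10 4 5 9 1 8 6.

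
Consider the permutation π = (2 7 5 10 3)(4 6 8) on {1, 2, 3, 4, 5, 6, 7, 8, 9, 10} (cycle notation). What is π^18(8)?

8 lies in the 3-cycle (4 6 8).
On a 3-cycle, π^3 is the identity, so π^18 = π^0 there (18 ≡ 0 mod 3).
So π^18(8) = 8.

8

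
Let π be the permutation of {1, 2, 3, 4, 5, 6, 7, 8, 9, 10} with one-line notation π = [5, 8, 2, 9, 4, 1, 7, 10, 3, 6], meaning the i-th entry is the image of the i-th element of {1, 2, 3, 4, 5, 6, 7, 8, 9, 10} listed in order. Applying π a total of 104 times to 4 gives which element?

Tracing 4 → 9 → … returns to 4 after 9 steps, so 4 lies in a 9-cycle (1 5 4 9 3 2 8 10 6).
Powers repeat with period 9 on this cycle, and 104 mod 9 = 5, so π^104(4) = π^5(4).
Advancing 5 steps from 4: 4 → 9 → 3 → 2 → 8 → 10.

10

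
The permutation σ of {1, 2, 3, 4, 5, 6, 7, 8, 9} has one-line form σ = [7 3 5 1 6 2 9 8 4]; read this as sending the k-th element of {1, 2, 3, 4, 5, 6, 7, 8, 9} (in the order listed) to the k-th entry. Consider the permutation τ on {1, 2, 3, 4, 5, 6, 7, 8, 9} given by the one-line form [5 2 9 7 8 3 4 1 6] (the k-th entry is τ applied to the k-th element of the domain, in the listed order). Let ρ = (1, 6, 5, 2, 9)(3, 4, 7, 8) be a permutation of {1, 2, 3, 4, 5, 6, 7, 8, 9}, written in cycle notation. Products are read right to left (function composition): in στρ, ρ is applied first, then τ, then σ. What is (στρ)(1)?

Apply the permutations in order: ρ(1) = 6, then τ(6) = 3, then σ(3) = 5. So (στρ)(1) = 5.

5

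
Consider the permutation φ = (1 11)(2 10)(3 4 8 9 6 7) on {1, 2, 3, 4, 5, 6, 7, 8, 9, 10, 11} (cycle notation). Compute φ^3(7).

7 lies in the 6-cycle (3 4 8 9 6 7).
Stepping 3 places around the cycle: 7 → 3 → 4 → 8.

8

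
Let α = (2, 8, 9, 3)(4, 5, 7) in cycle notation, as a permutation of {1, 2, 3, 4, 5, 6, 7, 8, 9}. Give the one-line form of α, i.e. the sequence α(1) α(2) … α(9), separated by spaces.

Reading each image from the cycles: 1→1, 2→8, 3→2, 4→5, 5→7, 6→6, 7→4, 8→9, 9→3.
So the one-line form is 1 8 2 5 7 6 4 9 3.

1 8 2 5 7 6 4 9 3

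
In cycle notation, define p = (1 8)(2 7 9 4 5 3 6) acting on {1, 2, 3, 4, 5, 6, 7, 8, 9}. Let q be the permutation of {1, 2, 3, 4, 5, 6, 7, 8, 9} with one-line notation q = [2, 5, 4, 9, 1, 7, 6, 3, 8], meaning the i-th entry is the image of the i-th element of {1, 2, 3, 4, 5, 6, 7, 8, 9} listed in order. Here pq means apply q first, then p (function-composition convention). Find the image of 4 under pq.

First apply q: q(4) = 9, then p(9) = 4. Thus (pq)(4) = 4.

4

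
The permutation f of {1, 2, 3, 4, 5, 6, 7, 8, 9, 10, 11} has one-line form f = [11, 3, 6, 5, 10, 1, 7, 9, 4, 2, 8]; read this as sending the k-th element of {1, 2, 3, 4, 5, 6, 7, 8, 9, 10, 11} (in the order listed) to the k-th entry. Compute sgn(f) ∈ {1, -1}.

In disjoint-cycle form the cycle lengths are 10, 1.
A cycle is odd iff its length is even; f has 1 even-length cycle, so sgn(f) = (−1)^1 and f is odd.

-1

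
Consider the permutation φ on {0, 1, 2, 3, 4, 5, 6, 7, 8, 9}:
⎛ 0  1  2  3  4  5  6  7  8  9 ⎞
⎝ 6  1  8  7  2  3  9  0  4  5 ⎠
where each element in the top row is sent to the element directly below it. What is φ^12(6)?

6

Tracing 6 → 9 → … returns to 6 after 6 steps, so 6 lies in a 6-cycle (0 6 9 5 3 7).
Powers repeat with period 6 on this cycle, and 12 mod 6 = 0, so φ^12(6) = φ^0(6).
So φ^12(6) = 6.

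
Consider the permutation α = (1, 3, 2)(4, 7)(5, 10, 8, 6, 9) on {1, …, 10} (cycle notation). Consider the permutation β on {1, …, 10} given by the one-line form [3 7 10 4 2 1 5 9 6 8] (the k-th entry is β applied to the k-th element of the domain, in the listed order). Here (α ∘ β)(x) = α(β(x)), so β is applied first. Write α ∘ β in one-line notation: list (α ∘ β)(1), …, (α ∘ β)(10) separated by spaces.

2 4 8 7 1 3 10 5 9 6

(α ∘ β)(x) = α(β(x)). Computing each image: α(β(1)) = α(3) = 2, α(β(2)) = α(7) = 4, α(β(3)) = α(10) = 8, α(β(4)) = α(4) = 7, α(β(5)) = α(2) = 1, α(β(6)) = α(1) = 3, α(β(7)) = α(5) = 10, α(β(8)) = α(9) = 5, α(β(9)) = α(6) = 9, α(β(10)) = α(8) = 6.
Hence α ∘ β = [2 4 8 7 1 3 10 5 9 6].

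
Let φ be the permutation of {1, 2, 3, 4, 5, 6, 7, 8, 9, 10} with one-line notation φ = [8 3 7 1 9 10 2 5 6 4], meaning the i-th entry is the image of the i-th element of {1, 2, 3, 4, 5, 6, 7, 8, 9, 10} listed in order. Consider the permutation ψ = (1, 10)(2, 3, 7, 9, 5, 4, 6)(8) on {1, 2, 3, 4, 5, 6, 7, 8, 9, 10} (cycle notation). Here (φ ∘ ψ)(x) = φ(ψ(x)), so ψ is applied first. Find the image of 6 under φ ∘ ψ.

3

ψ(6) = 2, then φ(2) = 3; composing gives (φ ∘ ψ)(6) = 3.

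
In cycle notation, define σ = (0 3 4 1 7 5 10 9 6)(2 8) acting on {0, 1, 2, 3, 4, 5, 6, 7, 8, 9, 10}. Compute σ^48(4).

5

4 lies in the 9-cycle (0 3 4 1 7 5 10 9 6).
Powers repeat with period 9 on this cycle, and 48 mod 9 = 3, so σ^48(4) = σ^3(4).
Advancing 3 steps from 4: 4 → 1 → 7 → 5.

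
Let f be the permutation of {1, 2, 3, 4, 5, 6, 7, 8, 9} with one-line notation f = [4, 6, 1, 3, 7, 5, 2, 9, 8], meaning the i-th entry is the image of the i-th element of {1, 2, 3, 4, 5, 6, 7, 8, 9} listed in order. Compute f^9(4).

Tracing 4 → 3 → … returns to 4 after 3 steps, so 4 lies in a 3-cycle (1, 4, 3).
Powers repeat with period 3 on this cycle, and 9 mod 3 = 0, so f^9(4) = f^0(4).
So f^9(4) = 4.

4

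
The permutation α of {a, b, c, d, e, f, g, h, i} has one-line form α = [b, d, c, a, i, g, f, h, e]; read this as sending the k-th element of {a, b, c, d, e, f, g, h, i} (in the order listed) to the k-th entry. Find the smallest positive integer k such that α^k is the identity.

Writing α as disjoint cycles, the cycle lengths are 3, 2, 2, 1, 1.
Since disjoint cycles commute, ord(α) = lcm(3, 2, 2) = 6.

6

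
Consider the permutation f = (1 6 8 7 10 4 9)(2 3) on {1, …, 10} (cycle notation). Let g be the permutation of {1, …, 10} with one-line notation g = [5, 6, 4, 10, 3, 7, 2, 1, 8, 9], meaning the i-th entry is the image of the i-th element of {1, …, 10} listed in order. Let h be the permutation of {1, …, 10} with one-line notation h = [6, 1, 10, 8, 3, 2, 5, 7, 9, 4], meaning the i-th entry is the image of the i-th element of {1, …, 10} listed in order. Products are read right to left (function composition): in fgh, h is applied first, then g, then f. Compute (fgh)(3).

1

(fgh)(3) = f(g(h(3))). h(3) = 10, then g(10) = 9, then f(9) = 1, so the result is 1.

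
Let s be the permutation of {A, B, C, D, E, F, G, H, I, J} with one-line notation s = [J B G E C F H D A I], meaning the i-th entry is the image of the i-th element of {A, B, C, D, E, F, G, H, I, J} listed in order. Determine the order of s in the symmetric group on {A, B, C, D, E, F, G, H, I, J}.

15

The disjoint-cycle form of s has cycle lengths 5, 3, 1, 1.
Since disjoint cycles commute, ord(s) = lcm(5, 3) = 15.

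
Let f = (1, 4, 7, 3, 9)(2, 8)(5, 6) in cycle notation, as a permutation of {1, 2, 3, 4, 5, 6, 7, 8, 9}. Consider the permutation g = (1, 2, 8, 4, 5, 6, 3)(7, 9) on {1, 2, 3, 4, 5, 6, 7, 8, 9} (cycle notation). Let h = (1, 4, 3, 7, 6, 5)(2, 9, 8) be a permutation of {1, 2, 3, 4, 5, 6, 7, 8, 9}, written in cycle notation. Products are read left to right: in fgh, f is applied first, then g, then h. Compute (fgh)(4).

Apply the permutations in order: f(4) = 7, then g(7) = 9, then h(9) = 8. So (fgh)(4) = 8.

8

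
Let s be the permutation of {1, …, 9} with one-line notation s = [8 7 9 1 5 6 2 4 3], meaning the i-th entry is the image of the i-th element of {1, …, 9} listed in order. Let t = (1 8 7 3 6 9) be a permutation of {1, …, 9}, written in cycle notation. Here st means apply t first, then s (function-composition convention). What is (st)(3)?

First apply t: t(3) = 6, then s(6) = 6. Thus (st)(3) = 6.

6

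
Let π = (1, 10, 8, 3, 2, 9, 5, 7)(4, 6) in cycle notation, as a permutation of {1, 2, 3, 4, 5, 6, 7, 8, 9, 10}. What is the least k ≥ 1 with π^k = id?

The disjoint cycles have lengths 8, 2.
The order is lcm(8, 2) = 8.

8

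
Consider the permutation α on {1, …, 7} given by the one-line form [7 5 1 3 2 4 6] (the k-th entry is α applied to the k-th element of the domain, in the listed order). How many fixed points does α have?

No element satisfies α(x) = x, so there are 0 fixed points.

0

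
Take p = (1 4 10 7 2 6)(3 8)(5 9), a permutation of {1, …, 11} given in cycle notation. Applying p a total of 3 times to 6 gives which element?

10

6 lies in the 6-cycle (1 4 10 7 2 6).
Stepping 3 places around the cycle: 6 → 1 → 4 → 10.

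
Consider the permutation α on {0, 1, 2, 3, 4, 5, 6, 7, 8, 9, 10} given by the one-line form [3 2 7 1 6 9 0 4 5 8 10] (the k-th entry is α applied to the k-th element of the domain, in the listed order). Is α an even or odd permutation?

even

In disjoint-cycle form the cycle lengths are 7, 3, 1.
A cycle of length ℓ contributes ℓ−1 transpositions, so α is a product of 6 + 2 = 8 transpositions — even.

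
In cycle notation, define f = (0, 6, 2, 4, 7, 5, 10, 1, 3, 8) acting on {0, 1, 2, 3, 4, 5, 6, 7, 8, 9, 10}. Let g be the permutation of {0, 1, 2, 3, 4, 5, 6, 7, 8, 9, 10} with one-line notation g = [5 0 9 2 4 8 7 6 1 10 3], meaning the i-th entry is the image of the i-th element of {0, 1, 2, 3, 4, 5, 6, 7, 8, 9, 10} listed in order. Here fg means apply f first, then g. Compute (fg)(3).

(fg)(3) = g(f(3)). f(3) = 8, then g(8) = 1. So (fg)(3) = 1.

1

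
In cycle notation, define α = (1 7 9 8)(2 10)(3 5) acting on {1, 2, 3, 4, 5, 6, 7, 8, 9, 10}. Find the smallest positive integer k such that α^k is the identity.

The cycle type of α is (4, 2, 2, 1, 1).
Since disjoint cycles commute, ord(α) = lcm(4, 2, 2) = 4.

4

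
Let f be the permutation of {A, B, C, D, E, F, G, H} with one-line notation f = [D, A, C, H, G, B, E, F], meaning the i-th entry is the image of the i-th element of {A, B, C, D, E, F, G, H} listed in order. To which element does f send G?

E

G is element number 7 of the domain, and entry number 7 of the one-line form is E, so f(G) = E.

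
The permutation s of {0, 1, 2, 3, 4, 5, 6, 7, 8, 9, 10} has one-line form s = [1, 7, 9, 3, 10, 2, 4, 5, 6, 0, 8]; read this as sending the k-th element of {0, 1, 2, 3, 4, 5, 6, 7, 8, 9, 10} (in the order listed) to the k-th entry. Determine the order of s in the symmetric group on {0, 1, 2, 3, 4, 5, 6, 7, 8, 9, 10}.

12

The disjoint-cycle form of s has cycle lengths 6, 4, 1.
Since disjoint cycles commute, ord(s) = lcm(6, 4) = 12.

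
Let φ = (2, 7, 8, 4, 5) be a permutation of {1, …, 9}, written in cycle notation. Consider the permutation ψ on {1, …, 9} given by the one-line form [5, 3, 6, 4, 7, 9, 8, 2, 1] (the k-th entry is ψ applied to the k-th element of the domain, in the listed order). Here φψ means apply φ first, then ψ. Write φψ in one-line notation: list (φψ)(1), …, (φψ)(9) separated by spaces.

(φψ)(x) = ψ(φ(x)). Computing each image: ψ(φ(1)) = ψ(1) = 5, ψ(φ(2)) = ψ(7) = 8, ψ(φ(3)) = ψ(3) = 6, ψ(φ(4)) = ψ(5) = 7, ψ(φ(5)) = ψ(2) = 3, ψ(φ(6)) = ψ(6) = 9, ψ(φ(7)) = ψ(8) = 2, ψ(φ(8)) = ψ(4) = 4, ψ(φ(9)) = ψ(9) = 1.
Hence φψ = [5 8 6 7 3 9 2 4 1].

5 8 6 7 3 9 2 4 1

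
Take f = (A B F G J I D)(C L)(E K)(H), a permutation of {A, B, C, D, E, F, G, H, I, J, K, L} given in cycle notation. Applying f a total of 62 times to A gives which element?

D

A lies in the 7-cycle (A B F G J I D).
Since the cycle has length 7, f^62 acts on it the same as f^6 (62 mod 7 = 6).
Advancing 6 steps from A: A → B → F → G → J → I → D.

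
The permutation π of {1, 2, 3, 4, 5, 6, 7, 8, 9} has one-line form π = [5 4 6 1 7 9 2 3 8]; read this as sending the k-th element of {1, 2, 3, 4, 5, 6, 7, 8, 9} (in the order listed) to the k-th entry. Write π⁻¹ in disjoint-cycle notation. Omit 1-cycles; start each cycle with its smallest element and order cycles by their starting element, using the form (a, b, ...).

(1, 4, 2, 7, 5)(3, 8, 9, 6)

First write π in disjoint cycles: (1, 5, 7, 2, 4)(3, 6, 9, 8).
Reversing each cycle (and rotating so the smallest element leads) gives π⁻¹ = (1, 4, 2, 7, 5)(3, 8, 9, 6).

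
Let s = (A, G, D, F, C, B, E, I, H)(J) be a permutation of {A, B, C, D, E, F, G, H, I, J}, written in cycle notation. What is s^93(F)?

E

F lies in the 9-cycle (A, G, D, F, C, B, E, I, H).
Since the cycle has length 9, s^93 acts on it the same as s^3 (93 mod 9 = 3).
Advancing 3 steps from F: F → C → B → E.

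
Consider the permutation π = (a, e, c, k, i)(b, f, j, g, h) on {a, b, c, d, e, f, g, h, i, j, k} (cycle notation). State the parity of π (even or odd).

even

The cycle lengths are 5, 5, 1.
A cycle is odd iff its length is even; π has 0 even-length cycles, so sgn(π) = (−1)^0 and π is even.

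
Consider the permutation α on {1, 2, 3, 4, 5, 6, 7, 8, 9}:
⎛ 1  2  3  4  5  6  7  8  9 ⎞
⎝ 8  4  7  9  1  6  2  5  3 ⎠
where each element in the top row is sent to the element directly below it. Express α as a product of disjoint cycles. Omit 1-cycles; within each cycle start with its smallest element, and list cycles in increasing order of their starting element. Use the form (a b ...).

Start at 1 and follow images: 1 → 8 → 5 → 1, giving the cycle (1 8 5).
Continuing from each remaining unvisited element yields (1 8 5)(2 4 9 3 7).

(1 8 5)(2 4 9 3 7)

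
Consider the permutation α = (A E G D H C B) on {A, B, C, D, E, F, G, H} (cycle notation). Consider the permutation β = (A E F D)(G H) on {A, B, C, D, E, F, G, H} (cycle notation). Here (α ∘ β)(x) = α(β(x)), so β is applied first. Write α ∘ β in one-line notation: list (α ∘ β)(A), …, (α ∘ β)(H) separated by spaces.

Chase each element through β then α: A → E → G; B → B → A; C → C → B; D → A → E; E → F → F; F → D → H; G → H → C; H → G → D.
So α ∘ β in one-line form is G A B E F H C D.

G A B E F H C D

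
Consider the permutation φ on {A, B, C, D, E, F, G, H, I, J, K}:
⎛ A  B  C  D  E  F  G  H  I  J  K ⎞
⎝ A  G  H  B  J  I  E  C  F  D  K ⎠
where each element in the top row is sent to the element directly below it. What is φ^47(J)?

Tracing J → D → … returns to J after 5 steps, so J lies in a 5-cycle (B, G, E, J, D).
Powers repeat with period 5 on this cycle, and 47 mod 5 = 2, so φ^47(J) = φ^2(J).
Stepping 2 places around the cycle: J → D → B.

B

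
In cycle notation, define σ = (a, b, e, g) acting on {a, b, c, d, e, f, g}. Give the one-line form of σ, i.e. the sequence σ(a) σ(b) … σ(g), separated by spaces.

Reading each image from the cycles: a→b, b→e, c→c, d→d, e→g, f→f, g→a.
Listing these in domain order gives b e c d g f a.

b e c d g f a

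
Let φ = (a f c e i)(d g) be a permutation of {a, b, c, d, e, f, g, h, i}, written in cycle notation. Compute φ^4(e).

e lies in the 5-cycle (a f c e i).
Stepping 4 places around the cycle: e → i → a → f → c.

c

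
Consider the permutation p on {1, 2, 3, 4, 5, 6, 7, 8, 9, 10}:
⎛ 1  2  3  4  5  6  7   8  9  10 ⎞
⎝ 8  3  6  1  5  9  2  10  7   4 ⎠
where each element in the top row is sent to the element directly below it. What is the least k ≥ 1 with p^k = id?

20

Writing p as disjoint cycles, the cycle lengths are 5, 4, 1.
The order of p is the least common multiple of its cycle lengths: lcm(5, 4) = 20.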